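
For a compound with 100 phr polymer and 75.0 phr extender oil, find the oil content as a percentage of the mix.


Oil % = oil / (100 + oil) * 100
= 75.0 / (100 + 75.0) * 100
= 75.0 / 175.0 * 100
= 42.86%

42.86%


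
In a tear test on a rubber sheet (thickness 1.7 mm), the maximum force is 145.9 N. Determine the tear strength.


Tear strength = force / thickness
= 145.9 / 1.7
= 85.82 N/mm

85.82 N/mm


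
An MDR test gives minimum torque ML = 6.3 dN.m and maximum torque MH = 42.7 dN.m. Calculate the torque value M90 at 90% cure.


M90 = ML + 0.9 * (MH - ML)
M90 = 6.3 + 0.9 * (42.7 - 6.3)
M90 = 6.3 + 0.9 * 36.4
M90 = 39.06 dN.m

39.06 dN.m


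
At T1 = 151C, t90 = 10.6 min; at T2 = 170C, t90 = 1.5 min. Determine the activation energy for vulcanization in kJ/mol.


T1 = 424.15 K, T2 = 443.15 K
1/T1 - 1/T2 = 1.0108e-04
ln(t1/t2) = ln(10.6/1.5) = 1.9554
Ea = 8.314 * 1.9554 / 1.0108e-04 = 160827.3064 J/mol
Ea = 160.83 kJ/mol

160.83 kJ/mol


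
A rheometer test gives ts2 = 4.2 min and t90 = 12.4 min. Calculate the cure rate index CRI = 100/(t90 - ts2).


CRI = 100 / (t90 - ts2)
= 100 / (12.4 - 4.2)
= 100 / 8.2
= 12.2 min^-1

12.2 min^-1


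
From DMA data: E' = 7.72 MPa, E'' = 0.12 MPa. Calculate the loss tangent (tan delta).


tan delta = E'' / E'
= 0.12 / 7.72
= 0.0155

tan delta = 0.0155


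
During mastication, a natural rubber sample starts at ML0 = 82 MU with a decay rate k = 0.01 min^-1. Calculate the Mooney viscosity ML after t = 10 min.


ML = ML0 * exp(-k * t)
ML = 82 * exp(-0.01 * 10)
ML = 82 * 0.9048
ML = 74.2 MU

74.2 MU


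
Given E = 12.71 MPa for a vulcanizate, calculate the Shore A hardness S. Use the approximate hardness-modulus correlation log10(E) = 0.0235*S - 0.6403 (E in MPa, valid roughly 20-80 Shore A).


log10(E) = 0.0235*S - 0.6403  =>  S = (log10(E) + 0.6403) / 0.0235
log10(12.71) = 1.104146
S = (1.104146 + 0.6403) / 0.0235 = 1.744446 / 0.0235
S = 74.2

Shore A = 74.2


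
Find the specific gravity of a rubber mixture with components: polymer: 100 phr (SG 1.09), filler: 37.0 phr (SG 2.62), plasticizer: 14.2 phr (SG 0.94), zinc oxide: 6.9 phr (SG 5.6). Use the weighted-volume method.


Sum of weights = 158.1
Volume contributions:
  polymer: 100/1.09 = 91.7431
  filler: 37.0/2.62 = 14.1221
  plasticizer: 14.2/0.94 = 15.1064
  zinc oxide: 6.9/5.6 = 1.2321
Sum of volumes = 122.2038
SG = 158.1 / 122.2038 = 1.294

SG = 1.294


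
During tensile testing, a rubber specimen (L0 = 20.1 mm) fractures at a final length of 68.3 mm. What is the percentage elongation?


Elongation = (Lf - L0) / L0 * 100
= (68.3 - 20.1) / 20.1 * 100
= 48.2 / 20.1 * 100
= 239.8%

239.8%


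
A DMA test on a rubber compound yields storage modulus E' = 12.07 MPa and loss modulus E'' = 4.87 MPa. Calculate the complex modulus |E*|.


|E*| = sqrt(E'^2 + E''^2)
= sqrt(12.07^2 + 4.87^2)
= sqrt(145.6849 + 23.7169)
= 13.015 MPa

13.015 MPa


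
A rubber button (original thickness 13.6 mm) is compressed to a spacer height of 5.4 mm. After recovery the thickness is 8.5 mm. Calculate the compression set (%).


CS = (t0 - recovered) / (t0 - ts) * 100
= (13.6 - 8.5) / (13.6 - 5.4) * 100
= 5.1 / 8.2 * 100
= 62.2%

62.2%


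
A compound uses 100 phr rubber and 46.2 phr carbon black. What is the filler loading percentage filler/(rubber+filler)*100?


Filler % = filler / (rubber + filler) * 100
= 46.2 / (100 + 46.2) * 100
= 46.2 / 146.2 * 100
= 31.6%

31.6%


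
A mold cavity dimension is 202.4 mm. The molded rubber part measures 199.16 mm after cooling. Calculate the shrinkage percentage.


Shrinkage = (mold - part) / mold * 100
= (202.4 - 199.16) / 202.4 * 100
= 3.24 / 202.4 * 100
= 1.6%

1.6%


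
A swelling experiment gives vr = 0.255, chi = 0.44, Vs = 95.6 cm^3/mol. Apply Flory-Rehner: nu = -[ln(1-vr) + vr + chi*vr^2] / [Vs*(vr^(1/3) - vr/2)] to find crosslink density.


ln(1 - vr) = ln(1 - 0.255) = -0.2944
Numerator = -((-0.2944) + 0.255 + 0.44 * 0.255^2) = 0.0108
Denominator = 95.6 * (0.255^(1/3) - 0.255/2) = 48.4341
nu = 0.0108 / 48.4341 = 2.2216e-04 mol/cm^3

2.2216e-04 mol/cm^3


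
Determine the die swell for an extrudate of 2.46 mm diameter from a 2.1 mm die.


Die swell ratio = D_extrudate / D_die
= 2.46 / 2.1
= 1.171

Die swell = 1.171


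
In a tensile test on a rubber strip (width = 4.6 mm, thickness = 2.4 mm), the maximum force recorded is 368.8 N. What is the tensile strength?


Area = width * thickness = 4.6 * 2.4 = 11.04 mm^2
TS = force / area = 368.8 / 11.04 = 33.41 MPa

33.41 MPa


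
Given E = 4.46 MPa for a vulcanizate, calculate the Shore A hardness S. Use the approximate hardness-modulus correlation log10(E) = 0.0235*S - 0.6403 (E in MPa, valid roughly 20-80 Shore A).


log10(E) = 0.0235*S - 0.6403  =>  S = (log10(E) + 0.6403) / 0.0235
log10(4.46) = 0.649335
S = (0.649335 + 0.6403) / 0.0235 = 1.289635 / 0.0235
S = 54.9

Shore A = 54.9


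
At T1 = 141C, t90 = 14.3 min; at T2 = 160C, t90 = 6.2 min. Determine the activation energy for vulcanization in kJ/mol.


T1 = 414.15 K, T2 = 433.15 K
1/T1 - 1/T2 = 1.0592e-04
ln(t1/t2) = ln(14.3/6.2) = 0.8357
Ea = 8.314 * 0.8357 / 1.0592e-04 = 65600.6481 J/mol
Ea = 65.6 kJ/mol

65.6 kJ/mol


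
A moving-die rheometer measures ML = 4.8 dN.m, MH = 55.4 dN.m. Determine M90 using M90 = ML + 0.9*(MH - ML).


M90 = ML + 0.9 * (MH - ML)
M90 = 4.8 + 0.9 * (55.4 - 4.8)
M90 = 4.8 + 0.9 * 50.6
M90 = 50.34 dN.m

50.34 dN.m


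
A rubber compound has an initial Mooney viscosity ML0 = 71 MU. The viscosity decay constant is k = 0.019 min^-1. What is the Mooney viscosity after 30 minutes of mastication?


ML = ML0 * exp(-k * t)
ML = 71 * exp(-0.019 * 30)
ML = 71 * 0.5655
ML = 40.15 MU

40.15 MU


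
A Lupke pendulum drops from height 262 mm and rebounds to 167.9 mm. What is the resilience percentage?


Resilience = h_rebound / h_drop * 100
= 167.9 / 262 * 100
= 64.1%

64.1%


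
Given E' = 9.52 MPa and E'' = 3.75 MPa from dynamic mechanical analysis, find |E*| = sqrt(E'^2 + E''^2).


|E*| = sqrt(E'^2 + E''^2)
= sqrt(9.52^2 + 3.75^2)
= sqrt(90.6304 + 14.0625)
= 10.232 MPa

10.232 MPa


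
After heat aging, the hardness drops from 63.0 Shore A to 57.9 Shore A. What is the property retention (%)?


Retention = aged / original * 100
= 57.9 / 63.0 * 100
= 91.9%

91.9%


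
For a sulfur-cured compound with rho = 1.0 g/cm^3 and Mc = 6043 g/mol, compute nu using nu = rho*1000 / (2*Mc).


nu = rho * 1000 / (2 * Mc)
nu = 1.0 * 1000 / (2 * 6043)
nu = 1000.0 / 12086
nu = 0.0827 mol/L

0.0827 mol/L


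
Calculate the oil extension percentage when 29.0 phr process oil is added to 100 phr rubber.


Oil % = oil / (100 + oil) * 100
= 29.0 / (100 + 29.0) * 100
= 29.0 / 129.0 * 100
= 22.48%

22.48%


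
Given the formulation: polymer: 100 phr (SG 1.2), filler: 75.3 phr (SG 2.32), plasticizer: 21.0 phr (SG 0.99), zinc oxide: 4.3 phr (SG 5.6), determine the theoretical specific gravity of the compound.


Sum of weights = 200.6
Volume contributions:
  polymer: 100/1.2 = 83.3333
  filler: 75.3/2.32 = 32.4569
  plasticizer: 21.0/0.99 = 21.2121
  zinc oxide: 4.3/5.6 = 0.7679
Sum of volumes = 137.7702
SG = 200.6 / 137.7702 = 1.456

SG = 1.456


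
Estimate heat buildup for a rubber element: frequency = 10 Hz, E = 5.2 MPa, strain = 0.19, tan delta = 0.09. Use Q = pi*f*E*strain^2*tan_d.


Q = pi * f * E * strain^2 * tan_d
= pi * 10 * 5.2 * 0.19^2 * 0.09
= pi * 10 * 5.2 * 0.0361 * 0.09
= 0.5308

Q = 0.5308


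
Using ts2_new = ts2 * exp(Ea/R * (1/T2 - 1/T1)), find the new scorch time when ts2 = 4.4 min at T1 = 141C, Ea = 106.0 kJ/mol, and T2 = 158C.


Convert temperatures: T1 = 141 + 273.15 = 414.15 K, T2 = 158 + 273.15 = 431.15 K
ts2_new = 4.4 * exp(106000 / 8.314 * (1/431.15 - 1/414.15))
1/T2 - 1/T1 = -9.5206e-05
ts2_new = 1.31 min

1.31 min


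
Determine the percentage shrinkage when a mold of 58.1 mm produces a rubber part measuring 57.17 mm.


Shrinkage = (mold - part) / mold * 100
= (58.1 - 57.17) / 58.1 * 100
= 0.93 / 58.1 * 100
= 1.6%

1.6%


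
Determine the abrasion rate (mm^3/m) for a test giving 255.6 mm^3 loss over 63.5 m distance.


Rate = volume_loss / distance
= 255.6 / 63.5
= 4.025 mm^3/m

4.025 mm^3/m


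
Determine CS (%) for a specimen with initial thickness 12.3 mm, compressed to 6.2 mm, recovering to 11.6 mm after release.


CS = (t0 - recovered) / (t0 - ts) * 100
= (12.3 - 11.6) / (12.3 - 6.2) * 100
= 0.7 / 6.1 * 100
= 11.5%

11.5%


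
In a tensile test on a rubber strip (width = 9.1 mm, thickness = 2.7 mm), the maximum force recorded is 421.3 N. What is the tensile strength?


Area = width * thickness = 9.1 * 2.7 = 24.57 mm^2
TS = force / area = 421.3 / 24.57 = 17.15 MPa

17.15 MPa


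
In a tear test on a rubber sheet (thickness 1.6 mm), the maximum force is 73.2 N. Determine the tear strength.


Tear strength = force / thickness
= 73.2 / 1.6
= 45.75 N/mm

45.75 N/mm


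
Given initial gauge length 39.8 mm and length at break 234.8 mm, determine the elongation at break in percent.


Elongation = (Lf - L0) / L0 * 100
= (234.8 - 39.8) / 39.8 * 100
= 195.0 / 39.8 * 100
= 489.9%

489.9%


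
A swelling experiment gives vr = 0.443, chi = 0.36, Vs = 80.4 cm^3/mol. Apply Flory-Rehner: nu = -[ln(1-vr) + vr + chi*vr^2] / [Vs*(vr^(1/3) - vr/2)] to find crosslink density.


ln(1 - vr) = ln(1 - 0.443) = -0.5852
Numerator = -((-0.5852) + 0.443 + 0.36 * 0.443^2) = 0.0715
Denominator = 80.4 * (0.443^(1/3) - 0.443/2) = 43.4815
nu = 0.0715 / 43.4815 = 0.0016 mol/cm^3

0.0016 mol/cm^3


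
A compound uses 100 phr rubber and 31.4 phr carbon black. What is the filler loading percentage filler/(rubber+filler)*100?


Filler % = filler / (rubber + filler) * 100
= 31.4 / (100 + 31.4) * 100
= 31.4 / 131.4 * 100
= 23.9%

23.9%


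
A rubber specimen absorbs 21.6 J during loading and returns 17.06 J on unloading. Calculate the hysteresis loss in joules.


Hysteresis loss = loading - unloading
= 21.6 - 17.06
= 4.54 J

4.54 J


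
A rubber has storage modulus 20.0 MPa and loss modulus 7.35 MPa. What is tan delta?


tan delta = E'' / E'
= 7.35 / 20.0
= 0.3675

tan delta = 0.3675


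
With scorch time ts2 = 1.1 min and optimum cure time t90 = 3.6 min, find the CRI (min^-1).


CRI = 100 / (t90 - ts2)
= 100 / (3.6 - 1.1)
= 100 / 2.5
= 40.0 min^-1

40.0 min^-1


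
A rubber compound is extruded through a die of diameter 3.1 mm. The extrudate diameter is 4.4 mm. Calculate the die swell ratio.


Die swell ratio = D_extrudate / D_die
= 4.4 / 3.1
= 1.419

Die swell = 1.419


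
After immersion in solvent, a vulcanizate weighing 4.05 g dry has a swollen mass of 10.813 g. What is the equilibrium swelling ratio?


Q = W_swollen / W_dry
Q = 10.813 / 4.05
Q = 2.67

Q = 2.67


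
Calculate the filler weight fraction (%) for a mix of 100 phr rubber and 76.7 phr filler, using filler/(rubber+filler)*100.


Filler % = filler / (rubber + filler) * 100
= 76.7 / (100 + 76.7) * 100
= 76.7 / 176.7 * 100
= 43.41%

43.41%


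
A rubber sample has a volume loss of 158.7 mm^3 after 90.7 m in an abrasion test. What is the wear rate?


Rate = volume_loss / distance
= 158.7 / 90.7
= 1.75 mm^3/m

1.75 mm^3/m


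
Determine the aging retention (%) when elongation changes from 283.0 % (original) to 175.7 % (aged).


Retention = aged / original * 100
= 175.7 / 283.0 * 100
= 62.1%

62.1%


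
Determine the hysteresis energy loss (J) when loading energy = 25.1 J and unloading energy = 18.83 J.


Hysteresis loss = loading - unloading
= 25.1 - 18.83
= 6.27 J

6.27 J


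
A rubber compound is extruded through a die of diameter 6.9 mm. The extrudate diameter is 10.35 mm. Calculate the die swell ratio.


Die swell ratio = D_extrudate / D_die
= 10.35 / 6.9
= 1.5

Die swell = 1.5


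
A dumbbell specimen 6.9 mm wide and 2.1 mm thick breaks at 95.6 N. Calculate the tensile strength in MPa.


Area = width * thickness = 6.9 * 2.1 = 14.49 mm^2
TS = force / area = 95.6 / 14.49 = 6.6 MPa

6.6 MPa


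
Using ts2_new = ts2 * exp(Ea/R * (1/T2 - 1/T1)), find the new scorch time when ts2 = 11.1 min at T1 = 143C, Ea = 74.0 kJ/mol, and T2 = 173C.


Convert temperatures: T1 = 143 + 273.15 = 416.15 K, T2 = 173 + 273.15 = 446.15 K
ts2_new = 11.1 * exp(74000 / 8.314 * (1/446.15 - 1/416.15))
1/T2 - 1/T1 = -1.6158e-04
ts2_new = 2.63 min

2.63 min


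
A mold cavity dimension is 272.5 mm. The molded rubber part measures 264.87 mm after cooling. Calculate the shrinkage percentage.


Shrinkage = (mold - part) / mold * 100
= (272.5 - 264.87) / 272.5 * 100
= 7.63 / 272.5 * 100
= 2.8%

2.8%


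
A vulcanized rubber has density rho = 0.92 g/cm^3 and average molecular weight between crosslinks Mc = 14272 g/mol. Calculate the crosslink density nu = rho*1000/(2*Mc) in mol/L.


nu = rho * 1000 / (2 * Mc)
nu = 0.92 * 1000 / (2 * 14272)
nu = 920.0 / 28544
nu = 0.0322 mol/L

0.0322 mol/L


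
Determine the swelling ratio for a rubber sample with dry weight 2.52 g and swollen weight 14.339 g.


Q = W_swollen / W_dry
Q = 14.339 / 2.52
Q = 5.69

Q = 5.69


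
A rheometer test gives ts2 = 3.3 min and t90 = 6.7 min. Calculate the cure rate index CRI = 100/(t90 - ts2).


CRI = 100 / (t90 - ts2)
= 100 / (6.7 - 3.3)
= 100 / 3.4
= 29.41 min^-1

29.41 min^-1


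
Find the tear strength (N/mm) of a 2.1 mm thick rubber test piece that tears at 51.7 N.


Tear strength = force / thickness
= 51.7 / 2.1
= 24.62 N/mm

24.62 N/mm


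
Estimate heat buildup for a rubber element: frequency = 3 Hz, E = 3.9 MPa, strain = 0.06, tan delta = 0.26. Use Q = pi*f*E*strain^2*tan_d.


Q = pi * f * E * strain^2 * tan_d
= pi * 3 * 3.9 * 0.06^2 * 0.26
= pi * 3 * 3.9 * 0.0036 * 0.26
= 0.0344

Q = 0.0344


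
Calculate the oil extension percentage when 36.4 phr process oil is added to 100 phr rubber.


Oil % = oil / (100 + oil) * 100
= 36.4 / (100 + 36.4) * 100
= 36.4 / 136.4 * 100
= 26.69%

26.69%


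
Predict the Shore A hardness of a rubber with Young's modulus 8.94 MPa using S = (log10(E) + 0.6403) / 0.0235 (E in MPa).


log10(E) = 0.0235*S - 0.6403  =>  S = (log10(E) + 0.6403) / 0.0235
log10(8.94) = 0.951338
S = (0.951338 + 0.6403) / 0.0235 = 1.591638 / 0.0235
S = 67.7

Shore A = 67.7


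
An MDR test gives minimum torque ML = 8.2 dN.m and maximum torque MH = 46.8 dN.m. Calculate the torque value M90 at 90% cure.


M90 = ML + 0.9 * (MH - ML)
M90 = 8.2 + 0.9 * (46.8 - 8.2)
M90 = 8.2 + 0.9 * 38.6
M90 = 42.94 dN.m

42.94 dN.m


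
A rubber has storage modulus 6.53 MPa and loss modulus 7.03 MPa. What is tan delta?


tan delta = E'' / E'
= 7.03 / 6.53
= 1.0766

tan delta = 1.0766


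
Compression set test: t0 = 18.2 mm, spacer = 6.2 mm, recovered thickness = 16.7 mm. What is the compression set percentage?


CS = (t0 - recovered) / (t0 - ts) * 100
= (18.2 - 16.7) / (18.2 - 6.2) * 100
= 1.5 / 12.0 * 100
= 12.5%

12.5%


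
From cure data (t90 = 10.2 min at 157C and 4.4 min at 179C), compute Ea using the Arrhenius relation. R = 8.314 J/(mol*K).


T1 = 430.15 K, T2 = 452.15 K
1/T1 - 1/T2 = 1.1312e-04
ln(t1/t2) = ln(10.2/4.4) = 0.8408
Ea = 8.314 * 0.8408 / 1.1312e-04 = 61797.9141 J/mol
Ea = 61.8 kJ/mol

61.8 kJ/mol


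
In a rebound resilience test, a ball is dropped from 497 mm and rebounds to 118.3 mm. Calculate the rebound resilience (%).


Resilience = h_rebound / h_drop * 100
= 118.3 / 497 * 100
= 23.8%

23.8%


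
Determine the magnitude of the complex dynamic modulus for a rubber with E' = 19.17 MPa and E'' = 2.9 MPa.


|E*| = sqrt(E'^2 + E''^2)
= sqrt(19.17^2 + 2.9^2)
= sqrt(367.4889 + 8.4100)
= 19.388 MPa

19.388 MPa


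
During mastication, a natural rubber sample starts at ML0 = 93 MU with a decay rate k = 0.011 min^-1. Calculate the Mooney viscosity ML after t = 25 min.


ML = ML0 * exp(-k * t)
ML = 93 * exp(-0.011 * 25)
ML = 93 * 0.7596
ML = 70.64 MU

70.64 MU


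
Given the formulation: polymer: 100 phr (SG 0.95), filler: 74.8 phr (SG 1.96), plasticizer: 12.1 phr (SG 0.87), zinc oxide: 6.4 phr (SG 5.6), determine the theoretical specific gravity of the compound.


Sum of weights = 193.3
Volume contributions:
  polymer: 100/0.95 = 105.2632
  filler: 74.8/1.96 = 38.1633
  plasticizer: 12.1/0.87 = 13.9080
  zinc oxide: 6.4/5.6 = 1.1429
Sum of volumes = 158.4773
SG = 193.3 / 158.4773 = 1.22

SG = 1.22


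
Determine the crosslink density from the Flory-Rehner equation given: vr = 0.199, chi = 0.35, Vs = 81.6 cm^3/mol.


ln(1 - vr) = ln(1 - 0.199) = -0.2219
Numerator = -((-0.2219) + 0.199 + 0.35 * 0.199^2) = 0.0090
Denominator = 81.6 * (0.199^(1/3) - 0.199/2) = 39.5211
nu = 0.0090 / 39.5211 = 2.2859e-04 mol/cm^3

2.2859e-04 mol/cm^3


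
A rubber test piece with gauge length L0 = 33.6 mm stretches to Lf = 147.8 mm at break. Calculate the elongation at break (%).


Elongation = (Lf - L0) / L0 * 100
= (147.8 - 33.6) / 33.6 * 100
= 114.2 / 33.6 * 100
= 339.9%

339.9%


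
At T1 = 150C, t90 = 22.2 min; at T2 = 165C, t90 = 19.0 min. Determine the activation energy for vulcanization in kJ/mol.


T1 = 423.15 K, T2 = 438.15 K
1/T1 - 1/T2 = 8.0905e-05
ln(t1/t2) = ln(22.2/19.0) = 0.1557
Ea = 8.314 * 0.1557 / 8.0905e-05 = 15995.3697 J/mol
Ea = 16.0 kJ/mol

16.0 kJ/mol


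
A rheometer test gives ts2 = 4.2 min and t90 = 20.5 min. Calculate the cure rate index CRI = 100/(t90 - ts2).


CRI = 100 / (t90 - ts2)
= 100 / (20.5 - 4.2)
= 100 / 16.3
= 6.13 min^-1

6.13 min^-1


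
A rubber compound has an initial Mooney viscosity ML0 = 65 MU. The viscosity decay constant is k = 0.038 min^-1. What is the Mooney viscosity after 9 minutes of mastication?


ML = ML0 * exp(-k * t)
ML = 65 * exp(-0.038 * 9)
ML = 65 * 0.7103
ML = 46.17 MU

46.17 MU


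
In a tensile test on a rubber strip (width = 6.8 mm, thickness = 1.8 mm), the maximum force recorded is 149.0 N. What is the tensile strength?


Area = width * thickness = 6.8 * 1.8 = 12.24 mm^2
TS = force / area = 149.0 / 12.24 = 12.17 MPa

12.17 MPa


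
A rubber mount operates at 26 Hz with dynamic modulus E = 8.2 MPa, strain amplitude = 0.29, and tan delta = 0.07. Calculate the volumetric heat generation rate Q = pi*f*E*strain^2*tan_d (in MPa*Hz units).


Q = pi * f * E * strain^2 * tan_d
= pi * 26 * 8.2 * 0.29^2 * 0.07
= pi * 26 * 8.2 * 0.0841 * 0.07
= 3.9430

Q = 3.9430


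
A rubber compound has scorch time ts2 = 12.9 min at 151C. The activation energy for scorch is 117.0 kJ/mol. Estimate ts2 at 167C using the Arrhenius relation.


Convert temperatures: T1 = 151 + 273.15 = 424.15 K, T2 = 167 + 273.15 = 440.15 K
ts2_new = 12.9 * exp(117000 / 8.314 * (1/440.15 - 1/424.15))
1/T2 - 1/T1 = -8.5704e-05
ts2_new = 3.86 min

3.86 min


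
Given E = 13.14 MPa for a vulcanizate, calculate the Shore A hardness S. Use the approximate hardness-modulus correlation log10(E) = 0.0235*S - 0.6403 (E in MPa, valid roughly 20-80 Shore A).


log10(E) = 0.0235*S - 0.6403  =>  S = (log10(E) + 0.6403) / 0.0235
log10(13.14) = 1.118595
S = (1.118595 + 0.6403) / 0.0235 = 1.758895 / 0.0235
S = 74.8

Shore A = 74.8


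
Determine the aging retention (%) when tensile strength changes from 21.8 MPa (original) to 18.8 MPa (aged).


Retention = aged / original * 100
= 18.8 / 21.8 * 100
= 86.2%

86.2%


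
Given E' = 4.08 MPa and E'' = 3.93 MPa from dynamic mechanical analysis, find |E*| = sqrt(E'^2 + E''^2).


|E*| = sqrt(E'^2 + E''^2)
= sqrt(4.08^2 + 3.93^2)
= sqrt(16.6464 + 15.4449)
= 5.665 MPa

5.665 MPa


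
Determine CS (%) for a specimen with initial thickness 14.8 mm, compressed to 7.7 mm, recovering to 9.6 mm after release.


CS = (t0 - recovered) / (t0 - ts) * 100
= (14.8 - 9.6) / (14.8 - 7.7) * 100
= 5.2 / 7.1 * 100
= 73.2%

73.2%


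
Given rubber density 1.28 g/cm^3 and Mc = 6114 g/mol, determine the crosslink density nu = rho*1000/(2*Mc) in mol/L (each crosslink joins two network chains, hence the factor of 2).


nu = rho * 1000 / (2 * Mc)
nu = 1.28 * 1000 / (2 * 6114)
nu = 1280.0 / 12228
nu = 0.1047 mol/L

0.1047 mol/L


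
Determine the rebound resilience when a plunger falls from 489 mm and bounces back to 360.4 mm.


Resilience = h_rebound / h_drop * 100
= 360.4 / 489 * 100
= 73.7%

73.7%


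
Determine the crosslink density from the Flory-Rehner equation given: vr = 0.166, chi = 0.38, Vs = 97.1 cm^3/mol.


ln(1 - vr) = ln(1 - 0.166) = -0.1815
Numerator = -((-0.1815) + 0.166 + 0.38 * 0.166^2) = 0.0051
Denominator = 97.1 * (0.166^(1/3) - 0.166/2) = 45.3055
nu = 0.0051 / 45.3055 = 1.1148e-04 mol/cm^3

1.1148e-04 mol/cm^3


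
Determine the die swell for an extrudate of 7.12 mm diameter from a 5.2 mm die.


Die swell ratio = D_extrudate / D_die
= 7.12 / 5.2
= 1.369

Die swell = 1.369


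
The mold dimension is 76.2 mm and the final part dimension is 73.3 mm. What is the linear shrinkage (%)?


Shrinkage = (mold - part) / mold * 100
= (76.2 - 73.3) / 76.2 * 100
= 2.9 / 76.2 * 100
= 3.81%

3.81%


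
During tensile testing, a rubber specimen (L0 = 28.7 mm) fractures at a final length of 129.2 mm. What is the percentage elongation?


Elongation = (Lf - L0) / L0 * 100
= (129.2 - 28.7) / 28.7 * 100
= 100.5 / 28.7 * 100
= 350.2%

350.2%


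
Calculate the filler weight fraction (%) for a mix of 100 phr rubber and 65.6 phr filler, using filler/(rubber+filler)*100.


Filler % = filler / (rubber + filler) * 100
= 65.6 / (100 + 65.6) * 100
= 65.6 / 165.6 * 100
= 39.61%

39.61%


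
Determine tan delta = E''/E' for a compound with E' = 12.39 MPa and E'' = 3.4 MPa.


tan delta = E'' / E'
= 3.4 / 12.39
= 0.2744

tan delta = 0.2744


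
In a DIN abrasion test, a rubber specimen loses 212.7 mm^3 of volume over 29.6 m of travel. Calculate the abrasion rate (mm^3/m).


Rate = volume_loss / distance
= 212.7 / 29.6
= 7.186 mm^3/m

7.186 mm^3/m


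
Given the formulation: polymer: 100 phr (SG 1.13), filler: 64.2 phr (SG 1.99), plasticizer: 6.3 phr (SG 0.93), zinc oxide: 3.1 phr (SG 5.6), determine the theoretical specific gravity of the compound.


Sum of weights = 173.6
Volume contributions:
  polymer: 100/1.13 = 88.4956
  filler: 64.2/1.99 = 32.2613
  plasticizer: 6.3/0.93 = 6.7742
  zinc oxide: 3.1/5.6 = 0.5536
Sum of volumes = 128.0846
SG = 173.6 / 128.0846 = 1.355

SG = 1.355


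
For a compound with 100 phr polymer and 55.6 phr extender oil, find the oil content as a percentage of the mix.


Oil % = oil / (100 + oil) * 100
= 55.6 / (100 + 55.6) * 100
= 55.6 / 155.6 * 100
= 35.73%

35.73%


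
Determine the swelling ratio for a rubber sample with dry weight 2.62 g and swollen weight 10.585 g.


Q = W_swollen / W_dry
Q = 10.585 / 2.62
Q = 4.04

Q = 4.04


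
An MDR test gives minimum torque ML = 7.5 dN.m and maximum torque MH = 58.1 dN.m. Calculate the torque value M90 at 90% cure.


M90 = ML + 0.9 * (MH - ML)
M90 = 7.5 + 0.9 * (58.1 - 7.5)
M90 = 7.5 + 0.9 * 50.6
M90 = 53.04 dN.m

53.04 dN.m


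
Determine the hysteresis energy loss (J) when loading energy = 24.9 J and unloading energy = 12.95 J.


Hysteresis loss = loading - unloading
= 24.9 - 12.95
= 11.95 J

11.95 J


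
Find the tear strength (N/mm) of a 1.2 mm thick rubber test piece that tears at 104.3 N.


Tear strength = force / thickness
= 104.3 / 1.2
= 86.92 N/mm

86.92 N/mm


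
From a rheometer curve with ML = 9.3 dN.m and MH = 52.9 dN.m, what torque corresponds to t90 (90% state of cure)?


M90 = ML + 0.9 * (MH - ML)
M90 = 9.3 + 0.9 * (52.9 - 9.3)
M90 = 9.3 + 0.9 * 43.6
M90 = 48.54 dN.m

48.54 dN.m


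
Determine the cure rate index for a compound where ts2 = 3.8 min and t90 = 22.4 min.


CRI = 100 / (t90 - ts2)
= 100 / (22.4 - 3.8)
= 100 / 18.6
= 5.38 min^-1

5.38 min^-1


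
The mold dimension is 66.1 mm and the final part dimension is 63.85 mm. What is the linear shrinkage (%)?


Shrinkage = (mold - part) / mold * 100
= (66.1 - 63.85) / 66.1 * 100
= 2.25 / 66.1 * 100
= 3.4%

3.4%


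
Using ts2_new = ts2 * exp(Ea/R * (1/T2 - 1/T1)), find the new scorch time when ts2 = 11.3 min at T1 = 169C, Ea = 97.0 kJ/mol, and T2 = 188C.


Convert temperatures: T1 = 169 + 273.15 = 442.15 K, T2 = 188 + 273.15 = 461.15 K
ts2_new = 11.3 * exp(97000 / 8.314 * (1/461.15 - 1/442.15))
1/T2 - 1/T1 = -9.3184e-05
ts2_new = 3.81 min

3.81 min


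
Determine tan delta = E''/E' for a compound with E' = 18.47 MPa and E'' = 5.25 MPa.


tan delta = E'' / E'
= 5.25 / 18.47
= 0.2842

tan delta = 0.2842


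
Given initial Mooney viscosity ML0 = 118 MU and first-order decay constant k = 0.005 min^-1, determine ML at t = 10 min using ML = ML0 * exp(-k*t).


ML = ML0 * exp(-k * t)
ML = 118 * exp(-0.005 * 10)
ML = 118 * 0.9512
ML = 112.25 MU

112.25 MU


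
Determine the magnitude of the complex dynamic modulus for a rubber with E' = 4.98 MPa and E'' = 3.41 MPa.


|E*| = sqrt(E'^2 + E''^2)
= sqrt(4.98^2 + 3.41^2)
= sqrt(24.8004 + 11.6281)
= 6.036 MPa

6.036 MPa


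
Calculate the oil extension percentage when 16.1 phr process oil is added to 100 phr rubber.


Oil % = oil / (100 + oil) * 100
= 16.1 / (100 + 16.1) * 100
= 16.1 / 116.1 * 100
= 13.87%

13.87%


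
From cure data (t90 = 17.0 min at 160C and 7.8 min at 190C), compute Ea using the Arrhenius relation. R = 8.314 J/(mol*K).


T1 = 433.15 K, T2 = 463.15 K
1/T1 - 1/T2 = 1.4954e-04
ln(t1/t2) = ln(17.0/7.8) = 0.7791
Ea = 8.314 * 0.7791 / 1.4954e-04 = 43314.7852 J/mol
Ea = 43.31 kJ/mol

43.31 kJ/mol


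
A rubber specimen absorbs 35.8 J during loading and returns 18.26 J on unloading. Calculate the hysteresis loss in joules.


Hysteresis loss = loading - unloading
= 35.8 - 18.26
= 17.54 J

17.54 J


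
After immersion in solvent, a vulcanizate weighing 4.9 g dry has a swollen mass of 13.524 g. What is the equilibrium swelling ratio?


Q = W_swollen / W_dry
Q = 13.524 / 4.9
Q = 2.76

Q = 2.76


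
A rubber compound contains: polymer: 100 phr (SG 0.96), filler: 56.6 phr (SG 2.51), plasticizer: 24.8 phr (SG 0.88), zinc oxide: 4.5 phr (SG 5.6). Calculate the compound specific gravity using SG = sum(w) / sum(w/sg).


Sum of weights = 185.9
Volume contributions:
  polymer: 100/0.96 = 104.1667
  filler: 56.6/2.51 = 22.5498
  plasticizer: 24.8/0.88 = 28.1818
  zinc oxide: 4.5/5.6 = 0.8036
Sum of volumes = 155.7019
SG = 185.9 / 155.7019 = 1.194

SG = 1.194


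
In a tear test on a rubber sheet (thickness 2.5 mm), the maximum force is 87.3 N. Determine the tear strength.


Tear strength = force / thickness
= 87.3 / 2.5
= 34.92 N/mm

34.92 N/mm


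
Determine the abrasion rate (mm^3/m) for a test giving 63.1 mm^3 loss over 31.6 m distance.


Rate = volume_loss / distance
= 63.1 / 31.6
= 1.997 mm^3/m

1.997 mm^3/m


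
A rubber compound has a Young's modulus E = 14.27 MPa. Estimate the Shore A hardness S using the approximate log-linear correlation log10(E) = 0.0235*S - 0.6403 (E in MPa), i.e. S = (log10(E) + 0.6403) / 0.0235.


log10(E) = 0.0235*S - 0.6403  =>  S = (log10(E) + 0.6403) / 0.0235
log10(14.27) = 1.154424
S = (1.154424 + 0.6403) / 0.0235 = 1.794724 / 0.0235
S = 76.4

Shore A = 76.4


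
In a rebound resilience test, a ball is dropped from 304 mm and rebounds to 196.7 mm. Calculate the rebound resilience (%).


Resilience = h_rebound / h_drop * 100
= 196.7 / 304 * 100
= 64.7%

64.7%


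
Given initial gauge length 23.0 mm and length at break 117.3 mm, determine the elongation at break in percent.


Elongation = (Lf - L0) / L0 * 100
= (117.3 - 23.0) / 23.0 * 100
= 94.3 / 23.0 * 100
= 410.0%

410.0%


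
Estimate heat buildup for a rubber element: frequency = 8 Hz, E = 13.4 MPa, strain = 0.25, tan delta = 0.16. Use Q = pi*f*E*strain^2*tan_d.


Q = pi * f * E * strain^2 * tan_d
= pi * 8 * 13.4 * 0.25^2 * 0.16
= pi * 8 * 13.4 * 0.0625 * 0.16
= 3.3678

Q = 3.3678


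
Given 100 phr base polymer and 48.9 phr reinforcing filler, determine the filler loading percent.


Filler % = filler / (rubber + filler) * 100
= 48.9 / (100 + 48.9) * 100
= 48.9 / 148.9 * 100
= 32.84%

32.84%


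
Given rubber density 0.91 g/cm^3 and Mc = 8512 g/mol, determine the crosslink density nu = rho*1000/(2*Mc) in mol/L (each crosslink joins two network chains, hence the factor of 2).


nu = rho * 1000 / (2 * Mc)
nu = 0.91 * 1000 / (2 * 8512)
nu = 910.0 / 17024
nu = 0.0535 mol/L

0.0535 mol/L


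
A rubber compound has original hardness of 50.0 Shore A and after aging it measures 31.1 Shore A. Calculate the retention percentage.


Retention = aged / original * 100
= 31.1 / 50.0 * 100
= 62.2%

62.2%


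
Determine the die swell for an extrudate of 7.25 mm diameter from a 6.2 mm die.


Die swell ratio = D_extrudate / D_die
= 7.25 / 6.2
= 1.169

Die swell = 1.169


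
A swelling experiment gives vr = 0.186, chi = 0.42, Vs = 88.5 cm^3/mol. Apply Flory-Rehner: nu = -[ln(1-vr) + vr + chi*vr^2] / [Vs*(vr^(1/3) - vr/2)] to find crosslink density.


ln(1 - vr) = ln(1 - 0.186) = -0.2058
Numerator = -((-0.2058) + 0.186 + 0.42 * 0.186^2) = 0.0053
Denominator = 88.5 * (0.186^(1/3) - 0.186/2) = 42.2877
nu = 0.0053 / 42.2877 = 1.2449e-04 mol/cm^3

1.2449e-04 mol/cm^3


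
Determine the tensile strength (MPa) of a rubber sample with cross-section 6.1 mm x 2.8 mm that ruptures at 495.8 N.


Area = width * thickness = 6.1 * 2.8 = 17.08 mm^2
TS = force / area = 495.8 / 17.08 = 29.03 MPa

29.03 MPa


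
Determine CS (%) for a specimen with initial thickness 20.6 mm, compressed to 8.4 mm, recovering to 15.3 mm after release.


CS = (t0 - recovered) / (t0 - ts) * 100
= (20.6 - 15.3) / (20.6 - 8.4) * 100
= 5.3 / 12.2 * 100
= 43.4%

43.4%


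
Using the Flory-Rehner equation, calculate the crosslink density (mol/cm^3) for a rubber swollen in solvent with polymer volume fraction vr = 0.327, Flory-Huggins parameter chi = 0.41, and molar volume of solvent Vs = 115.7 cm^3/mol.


ln(1 - vr) = ln(1 - 0.327) = -0.3960
Numerator = -((-0.3960) + 0.327 + 0.41 * 0.327^2) = 0.0252
Denominator = 115.7 * (0.327^(1/3) - 0.327/2) = 60.7936
nu = 0.0252 / 60.7936 = 4.1401e-04 mol/cm^3

4.1401e-04 mol/cm^3


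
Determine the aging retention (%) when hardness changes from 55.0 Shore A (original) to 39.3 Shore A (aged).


Retention = aged / original * 100
= 39.3 / 55.0 * 100
= 71.5%

71.5%


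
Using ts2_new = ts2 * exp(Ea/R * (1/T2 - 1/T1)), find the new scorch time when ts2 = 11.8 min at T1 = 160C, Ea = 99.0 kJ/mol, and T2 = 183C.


Convert temperatures: T1 = 160 + 273.15 = 433.15 K, T2 = 183 + 273.15 = 456.15 K
ts2_new = 11.8 * exp(99000 / 8.314 * (1/456.15 - 1/433.15))
1/T2 - 1/T1 = -1.1641e-04
ts2_new = 2.95 min

2.95 min


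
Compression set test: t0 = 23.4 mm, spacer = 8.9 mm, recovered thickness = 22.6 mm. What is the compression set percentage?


CS = (t0 - recovered) / (t0 - ts) * 100
= (23.4 - 22.6) / (23.4 - 8.9) * 100
= 0.8 / 14.5 * 100
= 5.5%

5.5%


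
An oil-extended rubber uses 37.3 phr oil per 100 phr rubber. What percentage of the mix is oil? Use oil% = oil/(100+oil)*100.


Oil % = oil / (100 + oil) * 100
= 37.3 / (100 + 37.3) * 100
= 37.3 / 137.3 * 100
= 27.17%

27.17%


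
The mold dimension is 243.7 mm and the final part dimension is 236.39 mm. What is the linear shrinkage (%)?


Shrinkage = (mold - part) / mold * 100
= (243.7 - 236.39) / 243.7 * 100
= 7.31 / 243.7 * 100
= 3.0%

3.0%


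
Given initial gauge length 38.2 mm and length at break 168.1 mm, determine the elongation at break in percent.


Elongation = (Lf - L0) / L0 * 100
= (168.1 - 38.2) / 38.2 * 100
= 129.9 / 38.2 * 100
= 340.1%

340.1%


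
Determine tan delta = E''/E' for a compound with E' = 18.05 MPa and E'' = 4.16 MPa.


tan delta = E'' / E'
= 4.16 / 18.05
= 0.2305

tan delta = 0.2305


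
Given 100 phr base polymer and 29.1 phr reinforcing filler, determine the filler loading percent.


Filler % = filler / (rubber + filler) * 100
= 29.1 / (100 + 29.1) * 100
= 29.1 / 129.1 * 100
= 22.54%

22.54%


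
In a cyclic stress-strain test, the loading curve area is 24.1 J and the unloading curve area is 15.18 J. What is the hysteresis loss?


Hysteresis loss = loading - unloading
= 24.1 - 15.18
= 8.92 J

8.92 J


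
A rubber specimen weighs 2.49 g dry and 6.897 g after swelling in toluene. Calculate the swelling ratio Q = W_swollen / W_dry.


Q = W_swollen / W_dry
Q = 6.897 / 2.49
Q = 2.77

Q = 2.77


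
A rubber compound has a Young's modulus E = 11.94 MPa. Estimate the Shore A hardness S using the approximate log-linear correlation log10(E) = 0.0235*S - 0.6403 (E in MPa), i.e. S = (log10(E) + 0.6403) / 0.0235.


log10(E) = 0.0235*S - 0.6403  =>  S = (log10(E) + 0.6403) / 0.0235
log10(11.94) = 1.077004
S = (1.077004 + 0.6403) / 0.0235 = 1.717304 / 0.0235
S = 73.1

Shore A = 73.1


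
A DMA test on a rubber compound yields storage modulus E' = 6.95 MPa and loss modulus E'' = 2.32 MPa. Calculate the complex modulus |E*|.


|E*| = sqrt(E'^2 + E''^2)
= sqrt(6.95^2 + 2.32^2)
= sqrt(48.3025 + 5.3824)
= 7.327 MPa

7.327 MPa


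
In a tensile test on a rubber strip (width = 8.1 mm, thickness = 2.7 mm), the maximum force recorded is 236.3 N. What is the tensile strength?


Area = width * thickness = 8.1 * 2.7 = 21.87 mm^2
TS = force / area = 236.3 / 21.87 = 10.8 MPa

10.8 MPa


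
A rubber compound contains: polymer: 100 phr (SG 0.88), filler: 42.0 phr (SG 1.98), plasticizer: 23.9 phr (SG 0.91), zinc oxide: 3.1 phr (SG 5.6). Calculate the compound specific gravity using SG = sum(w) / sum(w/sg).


Sum of weights = 169.0
Volume contributions:
  polymer: 100/0.88 = 113.6364
  filler: 42.0/1.98 = 21.2121
  plasticizer: 23.9/0.91 = 26.2637
  zinc oxide: 3.1/5.6 = 0.5536
Sum of volumes = 161.6658
SG = 169.0 / 161.6658 = 1.045

SG = 1.045


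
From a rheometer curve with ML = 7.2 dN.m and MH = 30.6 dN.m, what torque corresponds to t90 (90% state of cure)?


M90 = ML + 0.9 * (MH - ML)
M90 = 7.2 + 0.9 * (30.6 - 7.2)
M90 = 7.2 + 0.9 * 23.4
M90 = 28.26 dN.m

28.26 dN.m


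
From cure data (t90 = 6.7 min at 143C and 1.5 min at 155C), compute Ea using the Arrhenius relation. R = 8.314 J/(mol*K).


T1 = 416.15 K, T2 = 428.15 K
1/T1 - 1/T2 = 6.7350e-05
ln(t1/t2) = ln(6.7/1.5) = 1.4966
Ea = 8.314 * 1.4966 / 6.7350e-05 = 184753.4987 J/mol
Ea = 184.75 kJ/mol

184.75 kJ/mol


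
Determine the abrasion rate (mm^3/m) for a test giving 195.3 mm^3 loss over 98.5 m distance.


Rate = volume_loss / distance
= 195.3 / 98.5
= 1.983 mm^3/m

1.983 mm^3/m


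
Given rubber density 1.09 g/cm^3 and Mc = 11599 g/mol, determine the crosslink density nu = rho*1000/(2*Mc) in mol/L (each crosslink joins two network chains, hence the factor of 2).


nu = rho * 1000 / (2 * Mc)
nu = 1.09 * 1000 / (2 * 11599)
nu = 1090.0 / 23198
nu = 0.0470 mol/L

0.0470 mol/L


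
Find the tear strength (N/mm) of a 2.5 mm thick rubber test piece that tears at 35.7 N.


Tear strength = force / thickness
= 35.7 / 2.5
= 14.28 N/mm

14.28 N/mm


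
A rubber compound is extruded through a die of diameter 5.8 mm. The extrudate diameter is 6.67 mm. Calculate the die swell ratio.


Die swell ratio = D_extrudate / D_die
= 6.67 / 5.8
= 1.15

Die swell = 1.15


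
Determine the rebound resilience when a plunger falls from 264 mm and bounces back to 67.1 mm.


Resilience = h_rebound / h_drop * 100
= 67.1 / 264 * 100
= 25.4%

25.4%


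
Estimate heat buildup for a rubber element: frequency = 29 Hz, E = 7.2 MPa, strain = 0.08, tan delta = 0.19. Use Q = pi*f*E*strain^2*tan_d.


Q = pi * f * E * strain^2 * tan_d
= pi * 29 * 7.2 * 0.08^2 * 0.19
= pi * 29 * 7.2 * 0.0064 * 0.19
= 0.7977

Q = 0.7977


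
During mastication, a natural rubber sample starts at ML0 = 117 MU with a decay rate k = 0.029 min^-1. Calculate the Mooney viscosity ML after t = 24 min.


ML = ML0 * exp(-k * t)
ML = 117 * exp(-0.029 * 24)
ML = 117 * 0.4986
ML = 58.33 MU

58.33 MU


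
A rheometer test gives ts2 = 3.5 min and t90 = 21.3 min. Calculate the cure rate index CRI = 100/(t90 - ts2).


CRI = 100 / (t90 - ts2)
= 100 / (21.3 - 3.5)
= 100 / 17.8
= 5.62 min^-1

5.62 min^-1


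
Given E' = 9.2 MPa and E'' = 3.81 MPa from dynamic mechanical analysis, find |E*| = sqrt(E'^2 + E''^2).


|E*| = sqrt(E'^2 + E''^2)
= sqrt(9.2^2 + 3.81^2)
= sqrt(84.6400 + 14.5161)
= 9.958 MPa

9.958 MPa


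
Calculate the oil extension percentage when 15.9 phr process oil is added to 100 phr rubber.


Oil % = oil / (100 + oil) * 100
= 15.9 / (100 + 15.9) * 100
= 15.9 / 115.9 * 100
= 13.72%

13.72%


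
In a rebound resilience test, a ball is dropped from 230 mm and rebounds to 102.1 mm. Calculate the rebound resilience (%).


Resilience = h_rebound / h_drop * 100
= 102.1 / 230 * 100
= 44.4%

44.4%


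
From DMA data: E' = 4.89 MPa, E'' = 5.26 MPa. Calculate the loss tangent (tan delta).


tan delta = E'' / E'
= 5.26 / 4.89
= 1.0757

tan delta = 1.0757


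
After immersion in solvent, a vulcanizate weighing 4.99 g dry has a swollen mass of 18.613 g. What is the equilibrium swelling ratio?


Q = W_swollen / W_dry
Q = 18.613 / 4.99
Q = 3.73

Q = 3.73


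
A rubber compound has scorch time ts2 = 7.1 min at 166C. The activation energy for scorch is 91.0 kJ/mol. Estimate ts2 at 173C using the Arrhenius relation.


Convert temperatures: T1 = 166 + 273.15 = 439.15 K, T2 = 173 + 273.15 = 446.15 K
ts2_new = 7.1 * exp(91000 / 8.314 * (1/446.15 - 1/439.15))
1/T2 - 1/T1 = -3.5728e-05
ts2_new = 4.8 min

4.8 min


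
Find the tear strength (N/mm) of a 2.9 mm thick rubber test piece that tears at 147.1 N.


Tear strength = force / thickness
= 147.1 / 2.9
= 50.72 N/mm

50.72 N/mm


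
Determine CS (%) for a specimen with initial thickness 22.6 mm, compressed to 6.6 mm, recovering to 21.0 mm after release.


CS = (t0 - recovered) / (t0 - ts) * 100
= (22.6 - 21.0) / (22.6 - 6.6) * 100
= 1.6 / 16.0 * 100
= 10.0%

10.0%


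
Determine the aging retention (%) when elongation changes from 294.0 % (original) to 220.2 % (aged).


Retention = aged / original * 100
= 220.2 / 294.0 * 100
= 74.9%

74.9%


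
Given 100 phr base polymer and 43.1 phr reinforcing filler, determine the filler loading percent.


Filler % = filler / (rubber + filler) * 100
= 43.1 / (100 + 43.1) * 100
= 43.1 / 143.1 * 100
= 30.12%

30.12%


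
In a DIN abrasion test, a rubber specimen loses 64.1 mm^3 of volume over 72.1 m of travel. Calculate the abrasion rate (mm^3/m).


Rate = volume_loss / distance
= 64.1 / 72.1
= 0.889 mm^3/m

0.889 mm^3/m


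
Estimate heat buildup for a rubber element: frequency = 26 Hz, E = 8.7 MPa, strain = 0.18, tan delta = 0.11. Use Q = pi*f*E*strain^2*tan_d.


Q = pi * f * E * strain^2 * tan_d
= pi * 26 * 8.7 * 0.18^2 * 0.11
= pi * 26 * 8.7 * 0.0324 * 0.11
= 2.5327

Q = 2.5327


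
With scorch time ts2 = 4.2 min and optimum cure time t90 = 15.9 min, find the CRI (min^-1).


CRI = 100 / (t90 - ts2)
= 100 / (15.9 - 4.2)
= 100 / 11.7
= 8.55 min^-1

8.55 min^-1


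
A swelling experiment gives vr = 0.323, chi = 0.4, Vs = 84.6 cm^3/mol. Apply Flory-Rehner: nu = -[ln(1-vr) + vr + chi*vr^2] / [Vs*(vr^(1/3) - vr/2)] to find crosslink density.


ln(1 - vr) = ln(1 - 0.323) = -0.3901
Numerator = -((-0.3901) + 0.323 + 0.4 * 0.323^2) = 0.0254
Denominator = 84.6 * (0.323^(1/3) - 0.323/2) = 44.3830
nu = 0.0254 / 44.3830 = 5.7122e-04 mol/cm^3

5.7122e-04 mol/cm^3


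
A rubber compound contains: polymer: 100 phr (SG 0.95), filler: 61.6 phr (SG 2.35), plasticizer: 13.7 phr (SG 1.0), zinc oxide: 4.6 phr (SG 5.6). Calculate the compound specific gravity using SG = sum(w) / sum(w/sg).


Sum of weights = 179.9
Volume contributions:
  polymer: 100/0.95 = 105.2632
  filler: 61.6/2.35 = 26.2128
  plasticizer: 13.7/1.0 = 13.7000
  zinc oxide: 4.6/5.6 = 0.8214
Sum of volumes = 145.9974
SG = 179.9 / 145.9974 = 1.232

SG = 1.232


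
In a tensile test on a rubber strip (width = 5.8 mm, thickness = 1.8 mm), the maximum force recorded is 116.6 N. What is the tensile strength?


Area = width * thickness = 5.8 * 1.8 = 10.44 mm^2
TS = force / area = 116.6 / 10.44 = 11.17 MPa

11.17 MPa
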